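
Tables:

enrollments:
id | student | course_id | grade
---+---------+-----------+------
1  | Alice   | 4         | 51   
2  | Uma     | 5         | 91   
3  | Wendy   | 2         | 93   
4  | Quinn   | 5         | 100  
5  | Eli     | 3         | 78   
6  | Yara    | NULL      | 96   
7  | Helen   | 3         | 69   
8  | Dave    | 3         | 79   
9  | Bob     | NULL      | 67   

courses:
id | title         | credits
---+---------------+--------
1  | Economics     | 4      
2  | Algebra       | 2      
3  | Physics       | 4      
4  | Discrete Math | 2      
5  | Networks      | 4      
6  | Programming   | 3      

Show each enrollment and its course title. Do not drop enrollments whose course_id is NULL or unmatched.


LEFT JOIN keeps every row from enrollments (the left table); where course_id has no match in courses, the course columns become NULL. Walk through each enrollment:
  - enrollment 1 (Alice): course_id=4 -> matches Discrete Math
  - enrollment 2 (Uma): course_id=5 -> matches Networks
  - enrollment 3 (Wendy): course_id=2 -> matches Algebra
  - enrollment 4 (Quinn): course_id=5 -> matches Networks
  - enrollment 5 (Eli): course_id=3 -> matches Physics
  - enrollment 6 (Yara): course_id=NULL, no match -> kept with NULL
  - enrollment 7 (Helen): course_id=3 -> matches Physics
  - enrollment 8 (Dave): course_id=3 -> matches Physics
  - enrollment 9 (Bob): course_id=NULL, no match -> kept with NULL
All 9 rows appear; 2 have NULL course.

SQL:
SELECT a.student, b.title AS course
FROM enrollments a
LEFT JOIN courses b ON a.course_id = b.id

Result:
student | course       
--------+--------------
Alice   | Discrete Math
Uma     | Networks     
Wendy   | Algebra      
Quinn   | Networks     
Eli     | Physics      
Yara    | NULL         
Helen   | Physics      
Dave    | Physics      
Bob     | NULL         


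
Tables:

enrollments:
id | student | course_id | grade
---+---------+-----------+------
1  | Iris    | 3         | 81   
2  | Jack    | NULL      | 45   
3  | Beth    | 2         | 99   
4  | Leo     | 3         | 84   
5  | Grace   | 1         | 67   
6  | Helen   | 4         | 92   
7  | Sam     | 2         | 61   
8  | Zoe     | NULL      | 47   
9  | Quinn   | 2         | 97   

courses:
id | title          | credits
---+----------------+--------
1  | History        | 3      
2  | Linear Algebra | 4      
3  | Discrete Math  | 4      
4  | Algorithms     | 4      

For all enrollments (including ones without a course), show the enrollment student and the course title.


LEFT JOIN keeps every row from enrollments (the left table); where course_id has no match in courses, the course columns become NULL. Walk through each enrollment:
  - enrollment 1 (Iris): course_id=3 -> matches Discrete Math
  - enrollment 2 (Jack): course_id=NULL, no match -> kept with NULL
  - enrollment 3 (Beth): course_id=2 -> matches Linear Algebra
  - enrollment 4 (Leo): course_id=3 -> matches Discrete Math
  - enrollment 5 (Grace): course_id=1 -> matches History
  - enrollment 6 (Helen): course_id=4 -> matches Algorithms
  - enrollment 7 (Sam): course_id=2 -> matches Linear Algebra
  - enrollment 8 (Zoe): course_id=NULL, no match -> kept with NULL
  - enrollment 9 (Quinn): course_id=2 -> matches Linear Algebra
All 9 rows appear; 2 have NULL course.

SQL:
SELECT a.student, b.title AS course
FROM enrollments a
LEFT JOIN courses b ON a.course_id = b.id

Result:
student | course        
--------+---------------
Iris    | Discrete Math 
Jack    | NULL          
Beth    | Linear Algebra
Leo     | Discrete Math 
Grace   | History       
Helen   | Algorithms    
Sam     | Linear Algebra
Zoe     | NULL          
Quinn   | Linear Algebra


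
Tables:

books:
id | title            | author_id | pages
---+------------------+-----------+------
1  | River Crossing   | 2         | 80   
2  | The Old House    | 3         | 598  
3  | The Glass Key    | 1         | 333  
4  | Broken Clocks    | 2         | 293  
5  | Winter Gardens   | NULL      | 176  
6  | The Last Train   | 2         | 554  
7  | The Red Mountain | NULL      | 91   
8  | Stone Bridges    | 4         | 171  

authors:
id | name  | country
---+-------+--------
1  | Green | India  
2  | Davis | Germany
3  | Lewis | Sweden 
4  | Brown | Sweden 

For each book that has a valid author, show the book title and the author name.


INNER JOIN keeps only books rows whose author_id matches an id in authors. Walk through each book:
  - book 1 (River Crossing): author_id=2 -> matches Davis
  - book 2 (The Old House): author_id=3 -> matches Lewis
  - book 3 (The Glass Key): author_id=1 -> matches Green
  - book 4 (Broken Clocks): author_id=2 -> matches Davis
  - book 5 (Winter Gardens): author_id=NULL, no match -> dropped
  - book 6 (The Last Train): author_id=2 -> matches Davis
  - book 7 (The Red Mountain): author_id=NULL, no match -> dropped
  - book 8 (Stone Bridges): author_id=4 -> matches Brown
So 2 of 8 rows are dropped.

SQL:
SELECT a.title, b.name AS author
FROM books a
INNER JOIN authors b ON a.author_id = b.id

Result:
title          | author
---------------+-------
River Crossing | Davis 
The Old House  | Lewis 
The Glass Key  | Green 
Broken Clocks  | Davis 
The Last Train | Davis 
Stone Bridges  | Brown 


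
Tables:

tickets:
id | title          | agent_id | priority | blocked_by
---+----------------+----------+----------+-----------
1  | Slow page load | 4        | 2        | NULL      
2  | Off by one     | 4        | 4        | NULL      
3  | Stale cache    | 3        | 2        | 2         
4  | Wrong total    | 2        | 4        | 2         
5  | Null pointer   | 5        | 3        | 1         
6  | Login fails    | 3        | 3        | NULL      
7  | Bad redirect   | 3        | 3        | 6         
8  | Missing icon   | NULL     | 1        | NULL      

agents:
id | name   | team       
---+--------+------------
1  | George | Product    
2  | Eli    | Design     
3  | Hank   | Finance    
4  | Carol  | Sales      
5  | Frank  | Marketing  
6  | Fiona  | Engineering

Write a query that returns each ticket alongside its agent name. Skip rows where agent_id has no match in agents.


INNER JOIN keeps only tickets rows whose agent_id matches an id in agents. Walk through each ticket:
  - ticket 1 (Slow page load): agent_id=4 -> matches Carol
  - ticket 2 (Off by one): agent_id=4 -> matches Carol
  - ticket 3 (Stale cache): agent_id=3 -> matches Hank
  - ticket 4 (Wrong total): agent_id=2 -> matches Eli
  - ticket 5 (Null pointer): agent_id=5 -> matches Frank
  - ticket 6 (Login fails): agent_id=3 -> matches Hank
  - ticket 7 (Bad redirect): agent_id=3 -> matches Hank
  - ticket 8 (Missing icon): agent_id=NULL, no match -> dropped
So 1 of 8 rows is dropped.

SQL:
SELECT a.title, b.name AS agent
FROM tickets a
INNER JOIN agents b ON a.agent_id = b.id

Result:
title          | agent
---------------+------
Slow page load | Carol
Off by one     | Carol
Stale cache    | Hank 
Wrong total    | Eli  
Null pointer   | Frank
Login fails    | Hank 
Bad redirect   | Hank 


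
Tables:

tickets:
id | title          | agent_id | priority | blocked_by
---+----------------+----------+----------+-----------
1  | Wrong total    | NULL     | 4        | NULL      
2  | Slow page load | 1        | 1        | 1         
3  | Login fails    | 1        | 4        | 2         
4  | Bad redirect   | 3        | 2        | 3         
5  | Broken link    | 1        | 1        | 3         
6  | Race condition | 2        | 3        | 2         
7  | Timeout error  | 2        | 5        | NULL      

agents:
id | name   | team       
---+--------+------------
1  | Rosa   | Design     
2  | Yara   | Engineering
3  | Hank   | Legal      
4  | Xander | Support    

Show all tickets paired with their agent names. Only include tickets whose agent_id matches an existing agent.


INNER JOIN keeps only tickets rows whose agent_id matches an id in agents. Walk through each ticket:
  - ticket 1 (Wrong total): agent_id=NULL, no match -> dropped
  - ticket 2 (Slow page load): agent_id=1 -> matches Rosa
  - ticket 3 (Login fails): agent_id=1 -> matches Rosa
  - ticket 4 (Bad redirect): agent_id=3 -> matches Hank
  - ticket 5 (Broken link): agent_id=1 -> matches Rosa
  - ticket 6 (Race condition): agent_id=2 -> matches Yara
  - ticket 7 (Timeout error): agent_id=2 -> matches Yara
So 1 of 7 rows is dropped.

SQL:
SELECT a.title, b.name AS agent
FROM tickets a
INNER JOIN agents b ON a.agent_id = b.id

Result:
title          | agent
---------------+------
Slow page load | Rosa 
Login fails    | Rosa 
Bad redirect   | Hank 
Broken link    | Rosa 
Race condition | Yara 
Timeout error  | Yara 


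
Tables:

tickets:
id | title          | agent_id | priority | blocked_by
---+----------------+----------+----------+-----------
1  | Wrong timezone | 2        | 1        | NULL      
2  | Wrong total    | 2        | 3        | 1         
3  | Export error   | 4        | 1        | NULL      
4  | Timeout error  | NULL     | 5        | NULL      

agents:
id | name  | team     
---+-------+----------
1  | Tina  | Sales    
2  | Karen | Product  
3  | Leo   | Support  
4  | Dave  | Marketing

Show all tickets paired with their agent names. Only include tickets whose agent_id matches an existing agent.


INNER JOIN keeps only tickets rows whose agent_id matches an id in agents. Walk through each ticket:
  - ticket 1 (Wrong timezone): agent_id=2 -> matches Karen
  - ticket 2 (Wrong total): agent_id=2 -> matches Karen
  - ticket 3 (Export error): agent_id=4 -> matches Dave
  - ticket 4 (Timeout error): agent_id=NULL, no match -> dropped
So 1 of 4 rows is dropped.

SQL:
SELECT a.title, b.name AS agent
FROM tickets a
INNER JOIN agents b ON a.agent_id = b.id

Result:
title          | agent
---------------+------
Wrong timezone | Karen
Wrong total    | Karen
Export error   | Dave 


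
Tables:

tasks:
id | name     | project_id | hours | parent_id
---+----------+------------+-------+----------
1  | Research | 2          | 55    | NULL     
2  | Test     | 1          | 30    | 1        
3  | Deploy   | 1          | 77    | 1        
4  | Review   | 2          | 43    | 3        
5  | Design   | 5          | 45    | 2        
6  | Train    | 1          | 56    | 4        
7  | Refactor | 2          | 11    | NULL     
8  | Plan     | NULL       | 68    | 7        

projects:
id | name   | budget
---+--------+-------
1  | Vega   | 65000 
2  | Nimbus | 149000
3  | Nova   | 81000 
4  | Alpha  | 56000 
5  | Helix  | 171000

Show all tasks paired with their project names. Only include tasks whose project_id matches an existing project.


INNER JOIN keeps only tasks rows whose project_id matches an id in projects. Walk through each task:
  - task 1 (Research): project_id=2 -> matches Nimbus
  - task 2 (Test): project_id=1 -> matches Vega
  - task 3 (Deploy): project_id=1 -> matches Vega
  - task 4 (Review): project_id=2 -> matches Nimbus
  - task 5 (Design): project_id=5 -> matches Helix
  - task 6 (Train): project_id=1 -> matches Vega
  - task 7 (Refactor): project_id=2 -> matches Nimbus
  - task 8 (Plan): project_id=NULL, no match -> dropped
So 1 of 8 rows is dropped.

SQL:
SELECT a.name, b.name AS project
FROM tasks a
INNER JOIN projects b ON a.project_id = b.id

Result:
name     | project
---------+--------
Research | Nimbus 
Test     | Vega   
Deploy   | Vega   
Review   | Nimbus 
Design   | Helix  
Train    | Vega   
Refactor | Nimbus 


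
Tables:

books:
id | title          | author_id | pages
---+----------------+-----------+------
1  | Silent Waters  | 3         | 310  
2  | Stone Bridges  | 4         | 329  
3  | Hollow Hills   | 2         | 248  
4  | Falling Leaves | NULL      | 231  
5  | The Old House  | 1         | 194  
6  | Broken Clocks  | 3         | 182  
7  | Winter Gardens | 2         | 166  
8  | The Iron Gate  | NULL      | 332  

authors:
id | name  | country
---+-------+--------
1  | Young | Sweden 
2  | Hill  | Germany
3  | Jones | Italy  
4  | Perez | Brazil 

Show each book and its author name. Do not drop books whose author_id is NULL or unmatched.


LEFT JOIN keeps every row from books (the left table); where author_id has no match in authors, the author columns become NULL. Walk through each book:
  - book 1 (Silent Waters): author_id=3 -> matches Jones
  - book 2 (Stone Bridges): author_id=4 -> matches Perez
  - book 3 (Hollow Hills): author_id=2 -> matches Hill
  - book 4 (Falling Leaves): author_id=NULL, no match -> kept with NULL
  - book 5 (The Old House): author_id=1 -> matches Young
  - book 6 (Broken Clocks): author_id=3 -> matches Jones
  - book 7 (Winter Gardens): author_id=2 -> matches Hill
  - book 8 (The Iron Gate): author_id=NULL, no match -> kept with NULL
All 8 rows appear; 2 have NULL author.

SQL:
SELECT a.title, b.name AS author
FROM books a
LEFT JOIN authors b ON a.author_id = b.id

Result:
title          | author
---------------+-------
Silent Waters  | Jones 
Stone Bridges  | Perez 
Hollow Hills   | Hill  
Falling Leaves | NULL  
The Old House  | Young 
Broken Clocks  | Jones 
Winter Gardens | Hill  
The Iron Gate  | NULL  


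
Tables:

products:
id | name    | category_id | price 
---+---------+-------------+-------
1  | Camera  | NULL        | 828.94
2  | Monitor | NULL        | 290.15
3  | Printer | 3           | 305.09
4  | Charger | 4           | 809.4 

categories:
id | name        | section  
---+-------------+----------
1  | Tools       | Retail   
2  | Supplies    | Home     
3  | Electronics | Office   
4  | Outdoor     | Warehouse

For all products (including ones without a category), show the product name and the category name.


LEFT JOIN keeps every row from products (the left table); where category_id has no match in categories, the category columns become NULL. Walk through each product:
  - product 1 (Camera): category_id=NULL, no match -> kept with NULL
  - product 2 (Monitor): category_id=NULL, no match -> kept with NULL
  - product 3 (Printer): category_id=3 -> matches Electronics
  - product 4 (Charger): category_id=4 -> matches Outdoor
All 4 rows appear; 2 have NULL category.

SQL:
SELECT a.name, b.name AS category
FROM products a
LEFT JOIN categories b ON a.category_id = b.id

Result:
name    | category   
--------+------------
Camera  | NULL       
Monitor | NULL       
Printer | Electronics
Charger | Outdoor    


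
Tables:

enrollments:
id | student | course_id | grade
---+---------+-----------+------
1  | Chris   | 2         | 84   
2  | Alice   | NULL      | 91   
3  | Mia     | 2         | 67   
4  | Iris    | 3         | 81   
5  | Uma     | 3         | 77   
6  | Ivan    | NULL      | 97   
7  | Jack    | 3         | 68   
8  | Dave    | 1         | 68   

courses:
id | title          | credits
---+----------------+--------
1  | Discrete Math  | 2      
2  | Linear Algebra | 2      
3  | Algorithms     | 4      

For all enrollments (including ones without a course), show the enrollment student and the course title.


LEFT JOIN keeps every row from enrollments (the left table); where course_id has no match in courses, the course columns become NULL. Walk through each enrollment:
  - enrollment 1 (Chris): course_id=2 -> matches Linear Algebra
  - enrollment 2 (Alice): course_id=NULL, no match -> kept with NULL
  - enrollment 3 (Mia): course_id=2 -> matches Linear Algebra
  - enrollment 4 (Iris): course_id=3 -> matches Algorithms
  - enrollment 5 (Uma): course_id=3 -> matches Algorithms
  - enrollment 6 (Ivan): course_id=NULL, no match -> kept with NULL
  - enrollment 7 (Jack): course_id=3 -> matches Algorithms
  - enrollment 8 (Dave): course_id=1 -> matches Discrete Math
All 8 rows appear; 2 have NULL course.

SQL:
SELECT a.student, b.title AS course
FROM enrollments a
LEFT JOIN courses b ON a.course_id = b.id

Result:
student | course        
--------+---------------
Chris   | Linear Algebra
Alice   | NULL          
Mia     | Linear Algebra
Iris    | Algorithms    
Uma     | Algorithms    
Ivan    | NULL          
Jack    | Algorithms    
Dave    | Discrete Math 


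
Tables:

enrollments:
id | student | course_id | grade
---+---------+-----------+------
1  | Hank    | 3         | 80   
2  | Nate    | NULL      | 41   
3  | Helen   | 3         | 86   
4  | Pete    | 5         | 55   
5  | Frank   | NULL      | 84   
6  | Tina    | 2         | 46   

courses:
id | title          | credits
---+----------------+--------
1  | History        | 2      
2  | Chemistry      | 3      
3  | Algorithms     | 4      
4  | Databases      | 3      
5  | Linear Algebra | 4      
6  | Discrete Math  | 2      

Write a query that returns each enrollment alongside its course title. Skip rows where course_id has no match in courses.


INNER JOIN keeps only enrollments rows whose course_id matches an id in courses. Walk through each enrollment:
  - enrollment 1 (Hank): course_id=3 -> matches Algorithms
  - enrollment 2 (Nate): course_id=NULL, no match -> dropped
  - enrollment 3 (Helen): course_id=3 -> matches Algorithms
  - enrollment 4 (Pete): course_id=5 -> matches Linear Algebra
  - enrollment 5 (Frank): course_id=NULL, no match -> dropped
  - enrollment 6 (Tina): course_id=2 -> matches Chemistry
So 2 of 6 rows are dropped.

SQL:
SELECT a.student, b.title AS course
FROM enrollments a
INNER JOIN courses b ON a.course_id = b.id

Result:
student | course        
--------+---------------
Hank    | Algorithms    
Helen   | Algorithms    
Pete    | Linear Algebra
Tina    | Chemistry     


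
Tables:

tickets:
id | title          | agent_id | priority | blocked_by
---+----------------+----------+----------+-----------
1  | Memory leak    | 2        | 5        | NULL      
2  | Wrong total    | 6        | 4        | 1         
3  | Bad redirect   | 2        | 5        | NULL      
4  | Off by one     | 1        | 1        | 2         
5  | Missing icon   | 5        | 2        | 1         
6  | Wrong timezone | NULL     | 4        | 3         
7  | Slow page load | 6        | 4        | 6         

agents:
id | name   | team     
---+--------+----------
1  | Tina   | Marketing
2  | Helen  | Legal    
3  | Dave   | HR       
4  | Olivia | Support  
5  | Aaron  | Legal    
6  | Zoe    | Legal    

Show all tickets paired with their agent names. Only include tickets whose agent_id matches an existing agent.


INNER JOIN keeps only tickets rows whose agent_id matches an id in agents. Walk through each ticket:
  - ticket 1 (Memory leak): agent_id=2 -> matches Helen
  - ticket 2 (Wrong total): agent_id=6 -> matches Zoe
  - ticket 3 (Bad redirect): agent_id=2 -> matches Helen
  - ticket 4 (Off by one): agent_id=1 -> matches Tina
  - ticket 5 (Missing icon): agent_id=5 -> matches Aaron
  - ticket 6 (Wrong timezone): agent_id=NULL, no match -> dropped
  - ticket 7 (Slow page load): agent_id=6 -> matches Zoe
So 1 of 7 rows is dropped.

SQL:
SELECT a.title, b.name AS agent
FROM tickets a
INNER JOIN agents b ON a.agent_id = b.id

Result:
title          | agent
---------------+------
Memory leak    | Helen
Wrong total    | Zoe  
Bad redirect   | Helen
Off by one     | Tina 
Missing icon   | Aaron
Slow page load | Zoe  


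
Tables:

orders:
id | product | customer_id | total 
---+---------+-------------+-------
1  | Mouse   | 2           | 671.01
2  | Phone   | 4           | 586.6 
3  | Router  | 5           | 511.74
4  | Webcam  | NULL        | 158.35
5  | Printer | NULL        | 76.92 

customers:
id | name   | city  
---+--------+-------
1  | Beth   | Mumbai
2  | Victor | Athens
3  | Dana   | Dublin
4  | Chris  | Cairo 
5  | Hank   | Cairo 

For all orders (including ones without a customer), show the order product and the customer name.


LEFT JOIN keeps every row from orders (the left table); where customer_id has no match in customers, the customer columns become NULL. Walk through each order:
  - order 1 (Mouse): customer_id=2 -> matches Victor
  - order 2 (Phone): customer_id=4 -> matches Chris
  - order 3 (Router): customer_id=5 -> matches Hank
  - order 4 (Webcam): customer_id=NULL, no match -> kept with NULL
  - order 5 (Printer): customer_id=NULL, no match -> kept with NULL
All 5 rows appear; 2 have NULL customer.

SQL:
SELECT a.product, b.name AS customer
FROM orders a
LEFT JOIN customers b ON a.customer_id = b.id

Result:
product | customer
--------+---------
Mouse   | Victor  
Phone   | Chris   
Router  | Hank    
Webcam  | NULL    
Printer | NULL    


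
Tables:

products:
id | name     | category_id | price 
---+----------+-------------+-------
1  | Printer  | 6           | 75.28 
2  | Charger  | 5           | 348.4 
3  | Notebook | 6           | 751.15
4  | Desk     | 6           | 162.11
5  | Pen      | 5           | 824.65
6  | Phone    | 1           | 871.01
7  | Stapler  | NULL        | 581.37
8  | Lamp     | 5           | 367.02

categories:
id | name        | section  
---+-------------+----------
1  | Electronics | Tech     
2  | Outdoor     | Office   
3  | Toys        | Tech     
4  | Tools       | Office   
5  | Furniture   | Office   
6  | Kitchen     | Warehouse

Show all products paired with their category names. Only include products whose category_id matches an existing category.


INNER JOIN keeps only products rows whose category_id matches an id in categories. Walk through each product:
  - product 1 (Printer): category_id=6 -> matches Kitchen
  - product 2 (Charger): category_id=5 -> matches Furniture
  - product 3 (Notebook): category_id=6 -> matches Kitchen
  - product 4 (Desk): category_id=6 -> matches Kitchen
  - product 5 (Pen): category_id=5 -> matches Furniture
  - product 6 (Phone): category_id=1 -> matches Electronics
  - product 7 (Stapler): category_id=NULL, no match -> dropped
  - product 8 (Lamp): category_id=5 -> matches Furniture
So 1 of 8 rows is dropped.

SQL:
SELECT a.name, b.name AS category
FROM products a
INNER JOIN categories b ON a.category_id = b.id

Result:
name     | category   
---------+------------
Printer  | Kitchen    
Charger  | Furniture  
Notebook | Kitchen    
Desk     | Kitchen    
Pen      | Furniture  
Phone    | Electronics
Lamp     | Furniture  


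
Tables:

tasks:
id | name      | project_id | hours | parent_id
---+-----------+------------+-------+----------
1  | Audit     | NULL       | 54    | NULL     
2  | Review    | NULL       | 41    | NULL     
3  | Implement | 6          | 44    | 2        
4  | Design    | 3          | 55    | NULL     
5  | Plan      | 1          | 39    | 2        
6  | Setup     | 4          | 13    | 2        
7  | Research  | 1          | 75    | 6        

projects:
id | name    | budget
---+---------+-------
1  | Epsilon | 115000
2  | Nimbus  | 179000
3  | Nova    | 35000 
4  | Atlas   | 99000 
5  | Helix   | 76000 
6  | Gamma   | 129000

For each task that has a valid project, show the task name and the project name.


INNER JOIN keeps only tasks rows whose project_id matches an id in projects. Walk through each task:
  - task 1 (Audit): project_id=NULL, no match -> dropped
  - task 2 (Review): project_id=NULL, no match -> dropped
  - task 3 (Implement): project_id=6 -> matches Gamma
  - task 4 (Design): project_id=3 -> matches Nova
  - task 5 (Plan): project_id=1 -> matches Epsilon
  - task 6 (Setup): project_id=4 -> matches Atlas
  - task 7 (Research): project_id=1 -> matches Epsilon
So 2 of 7 rows are dropped.

SQL:
SELECT a.name, b.name AS project
FROM tasks a
INNER JOIN projects b ON a.project_id = b.id

Result:
name      | project
----------+--------
Implement | Gamma  
Design    | Nova   
Plan      | Epsilon
Setup     | Atlas  
Research  | Epsilon


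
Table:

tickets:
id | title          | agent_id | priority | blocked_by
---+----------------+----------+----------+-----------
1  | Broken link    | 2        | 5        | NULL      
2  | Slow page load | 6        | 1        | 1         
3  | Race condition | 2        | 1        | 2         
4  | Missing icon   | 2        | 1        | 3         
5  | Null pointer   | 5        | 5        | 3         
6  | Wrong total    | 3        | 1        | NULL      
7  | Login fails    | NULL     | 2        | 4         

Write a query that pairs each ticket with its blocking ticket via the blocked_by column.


This is a self-join: tickets is joined to a second copy of itself, matching each row's blocked_by to another row's id. Use LEFT JOIN so rows with blocked_by=NULL are kept.
  - ticket 1 (Broken link): blocked_by=NULL -> NULL
  - ticket 2 (Slow page load): blocked_by=1 -> Broken link
  - ticket 3 (Race condition): blocked_by=2 -> Slow page load
  - ticket 4 (Missing icon): blocked_by=3 -> Race condition
  - ticket 5 (Null pointer): blocked_by=3 -> Race condition
  - ticket 6 (Wrong total): blocked_by=NULL -> NULL
  - ticket 7 (Login fails): blocked_by=4 -> Missing icon

SQL:
SELECT a.title AS item, b.title AS blocked_by
FROM tickets a
LEFT JOIN tickets b ON a.blocked_by = b.id

Result:
item           | blocked_by    
---------------+---------------
Broken link    | NULL          
Slow page load | Broken link   
Race condition | Slow page load
Missing icon   | Race condition
Null pointer   | Race condition
Wrong total    | NULL          
Login fails    | Missing icon  


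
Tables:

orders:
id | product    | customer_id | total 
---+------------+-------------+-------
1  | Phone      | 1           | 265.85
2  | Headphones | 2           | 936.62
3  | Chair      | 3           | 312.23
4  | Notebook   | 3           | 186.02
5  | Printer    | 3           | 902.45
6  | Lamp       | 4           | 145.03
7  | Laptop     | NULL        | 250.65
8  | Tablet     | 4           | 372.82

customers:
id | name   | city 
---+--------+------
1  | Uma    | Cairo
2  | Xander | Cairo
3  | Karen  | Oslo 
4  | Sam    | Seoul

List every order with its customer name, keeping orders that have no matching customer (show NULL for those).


LEFT JOIN keeps every row from orders (the left table); where customer_id has no match in customers, the customer columns become NULL. Walk through each order:
  - order 1 (Phone): customer_id=1 -> matches Uma
  - order 2 (Headphones): customer_id=2 -> matches Xander
  - order 3 (Chair): customer_id=3 -> matches Karen
  - order 4 (Notebook): customer_id=3 -> matches Karen
  - order 5 (Printer): customer_id=3 -> matches Karen
  - order 6 (Lamp): customer_id=4 -> matches Sam
  - order 7 (Laptop): customer_id=NULL, no match -> kept with NULL
  - order 8 (Tablet): customer_id=4 -> matches Sam
All 8 rows appear; 1 has NULL customer.

SQL:
SELECT a.product, b.name AS customer
FROM orders a
LEFT JOIN customers b ON a.customer_id = b.id

Result:
product    | customer
-----------+---------
Phone      | Uma     
Headphones | Xander  
Chair      | Karen   
Notebook   | Karen   
Printer    | Karen   
Lamp       | Sam     
Laptop     | NULL    
Tablet     | Sam     


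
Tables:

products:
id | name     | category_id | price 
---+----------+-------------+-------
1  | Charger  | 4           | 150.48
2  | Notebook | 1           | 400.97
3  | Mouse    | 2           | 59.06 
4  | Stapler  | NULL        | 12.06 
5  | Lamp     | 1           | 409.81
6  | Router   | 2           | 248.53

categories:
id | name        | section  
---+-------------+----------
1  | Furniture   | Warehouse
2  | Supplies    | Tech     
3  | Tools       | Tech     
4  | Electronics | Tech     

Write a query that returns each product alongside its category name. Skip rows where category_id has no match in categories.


INNER JOIN keeps only products rows whose category_id matches an id in categories. Walk through each product:
  - product 1 (Charger): category_id=4 -> matches Electronics
  - product 2 (Notebook): category_id=1 -> matches Furniture
  - product 3 (Mouse): category_id=2 -> matches Supplies
  - product 4 (Stapler): category_id=NULL, no match -> dropped
  - product 5 (Lamp): category_id=1 -> matches Furniture
  - product 6 (Router): category_id=2 -> matches Supplies
So 1 of 6 rows is dropped.

SQL:
SELECT a.name, b.name AS category
FROM products a
INNER JOIN categories b ON a.category_id = b.id

Result:
name     | category   
---------+------------
Charger  | Electronics
Notebook | Furniture  
Mouse    | Supplies   
Lamp     | Furniture  
Router   | Supplies   


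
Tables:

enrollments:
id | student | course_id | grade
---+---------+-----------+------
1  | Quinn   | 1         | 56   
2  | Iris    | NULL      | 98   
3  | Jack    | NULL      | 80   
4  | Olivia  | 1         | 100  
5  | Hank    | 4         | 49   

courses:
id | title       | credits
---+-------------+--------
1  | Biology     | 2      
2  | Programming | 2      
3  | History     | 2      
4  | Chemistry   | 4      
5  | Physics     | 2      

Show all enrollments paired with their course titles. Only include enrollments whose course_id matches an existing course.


INNER JOIN keeps only enrollments rows whose course_id matches an id in courses. Walk through each enrollment:
  - enrollment 1 (Quinn): course_id=1 -> matches Biology
  - enrollment 2 (Iris): course_id=NULL, no match -> dropped
  - enrollment 3 (Jack): course_id=NULL, no match -> dropped
  - enrollment 4 (Olivia): course_id=1 -> matches Biology
  - enrollment 5 (Hank): course_id=4 -> matches Chemistry
So 2 of 5 rows are dropped.

SQL:
SELECT a.student, b.title AS course
FROM enrollments a
INNER JOIN courses b ON a.course_id = b.id

Result:
student | course   
--------+----------
Quinn   | Biology  
Olivia  | Biology  
Hank    | Chemistry


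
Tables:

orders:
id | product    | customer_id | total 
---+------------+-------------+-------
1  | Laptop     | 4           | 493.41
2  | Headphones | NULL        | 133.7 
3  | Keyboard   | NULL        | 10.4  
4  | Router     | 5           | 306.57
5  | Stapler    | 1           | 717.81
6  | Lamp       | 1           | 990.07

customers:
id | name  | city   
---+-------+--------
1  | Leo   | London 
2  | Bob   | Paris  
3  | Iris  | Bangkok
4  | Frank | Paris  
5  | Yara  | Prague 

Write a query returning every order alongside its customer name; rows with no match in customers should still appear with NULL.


LEFT JOIN keeps every row from orders (the left table); where customer_id has no match in customers, the customer columns become NULL. Walk through each order:
  - order 1 (Laptop): customer_id=4 -> matches Frank
  - order 2 (Headphones): customer_id=NULL, no match -> kept with NULL
  - order 3 (Keyboard): customer_id=NULL, no match -> kept with NULL
  - order 4 (Router): customer_id=5 -> matches Yara
  - order 5 (Stapler): customer_id=1 -> matches Leo
  - order 6 (Lamp): customer_id=1 -> matches Leo
All 6 rows appear; 2 have NULL customer.

SQL:
SELECT a.product, b.name AS customer
FROM orders a
LEFT JOIN customers b ON a.customer_id = b.id

Result:
product    | customer
-----------+---------
Laptop     | Frank   
Headphones | NULL    
Keyboard   | NULL    
Router     | Yara    
Stapler    | Leo     
Lamp       | Leo     


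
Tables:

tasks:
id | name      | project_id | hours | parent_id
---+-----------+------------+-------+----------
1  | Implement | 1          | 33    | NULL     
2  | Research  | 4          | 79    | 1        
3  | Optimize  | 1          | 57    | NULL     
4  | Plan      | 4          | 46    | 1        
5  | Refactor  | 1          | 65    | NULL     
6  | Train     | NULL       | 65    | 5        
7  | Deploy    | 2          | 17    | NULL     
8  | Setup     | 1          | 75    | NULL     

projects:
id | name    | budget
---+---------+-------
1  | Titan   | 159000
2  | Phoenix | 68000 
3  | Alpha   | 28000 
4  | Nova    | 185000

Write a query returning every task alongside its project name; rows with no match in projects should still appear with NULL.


LEFT JOIN keeps every row from tasks (the left table); where project_id has no match in projects, the project columns become NULL. Walk through each task:
  - task 1 (Implement): project_id=1 -> matches Titan
  - task 2 (Research): project_id=4 -> matches Nova
  - task 3 (Optimize): project_id=1 -> matches Titan
  - task 4 (Plan): project_id=4 -> matches Nova
  - task 5 (Refactor): project_id=1 -> matches Titan
  - task 6 (Train): project_id=NULL, no match -> kept with NULL
  - task 7 (Deploy): project_id=2 -> matches Phoenix
  - task 8 (Setup): project_id=1 -> matches Titan
All 8 rows appear; 1 has NULL project.

SQL:
SELECT a.name, b.name AS project
FROM tasks a
LEFT JOIN projects b ON a.project_id = b.id

Result:
name      | project
----------+--------
Implement | Titan  
Research  | Nova   
Optimize  | Titan  
Plan      | Nova   
Refactor  | Titan  
Train     | NULL   
Deploy    | Phoenix
Setup     | Titan  


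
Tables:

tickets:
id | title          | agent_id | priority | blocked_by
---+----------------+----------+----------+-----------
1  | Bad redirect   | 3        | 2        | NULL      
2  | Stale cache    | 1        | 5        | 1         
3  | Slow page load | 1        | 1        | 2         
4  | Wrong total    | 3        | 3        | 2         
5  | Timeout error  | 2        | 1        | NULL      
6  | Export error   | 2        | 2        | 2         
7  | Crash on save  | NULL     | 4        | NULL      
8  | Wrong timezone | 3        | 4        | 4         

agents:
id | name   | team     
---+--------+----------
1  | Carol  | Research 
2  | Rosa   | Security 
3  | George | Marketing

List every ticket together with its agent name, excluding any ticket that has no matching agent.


INNER JOIN keeps only tickets rows whose agent_id matches an id in agents. Walk through each ticket:
  - ticket 1 (Bad redirect): agent_id=3 -> matches George
  - ticket 2 (Stale cache): agent_id=1 -> matches Carol
  - ticket 3 (Slow page load): agent_id=1 -> matches Carol
  - ticket 4 (Wrong total): agent_id=3 -> matches George
  - ticket 5 (Timeout error): agent_id=2 -> matches Rosa
  - ticket 6 (Export error): agent_id=2 -> matches Rosa
  - ticket 7 (Crash on save): agent_id=NULL, no match -> dropped
  - ticket 8 (Wrong timezone): agent_id=3 -> matches George
So 1 of 8 rows is dropped.

SQL:
SELECT a.title, b.name AS agent
FROM tickets a
INNER JOIN agents b ON a.agent_id = b.id

Result:
title          | agent 
---------------+-------
Bad redirect   | George
Stale cache    | Carol 
Slow page load | Carol 
Wrong total    | George
Timeout error  | Rosa  
Export error   | Rosa  
Wrong timezone | George


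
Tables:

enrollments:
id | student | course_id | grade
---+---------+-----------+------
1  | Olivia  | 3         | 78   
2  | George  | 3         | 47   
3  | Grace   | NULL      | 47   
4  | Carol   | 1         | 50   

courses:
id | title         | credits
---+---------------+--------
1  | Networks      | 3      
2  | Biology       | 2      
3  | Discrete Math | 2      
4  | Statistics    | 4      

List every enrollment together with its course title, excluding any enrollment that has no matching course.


INNER JOIN keeps only enrollments rows whose course_id matches an id in courses. Walk through each enrollment:
  - enrollment 1 (Olivia): course_id=3 -> matches Discrete Math
  - enrollment 2 (George): course_id=3 -> matches Discrete Math
  - enrollment 3 (Grace): course_id=NULL, no match -> dropped
  - enrollment 4 (Carol): course_id=1 -> matches Networks
So 1 of 4 rows is dropped.

SQL:
SELECT a.student, b.title AS course
FROM enrollments a
INNER JOIN courses b ON a.course_id = b.id

Result:
student | course       
--------+--------------
Olivia  | Discrete Math
George  | Discrete Math
Carol   | Networks     


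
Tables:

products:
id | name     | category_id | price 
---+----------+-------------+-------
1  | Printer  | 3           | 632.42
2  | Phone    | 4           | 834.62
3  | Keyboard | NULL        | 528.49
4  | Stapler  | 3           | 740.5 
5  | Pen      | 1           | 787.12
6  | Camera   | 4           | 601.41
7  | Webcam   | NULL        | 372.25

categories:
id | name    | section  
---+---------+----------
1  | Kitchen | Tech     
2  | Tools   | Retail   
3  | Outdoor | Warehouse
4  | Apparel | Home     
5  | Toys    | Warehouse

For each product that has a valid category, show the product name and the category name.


INNER JOIN keeps only products rows whose category_id matches an id in categories. Walk through each product:
  - product 1 (Printer): category_id=3 -> matches Outdoor
  - product 2 (Phone): category_id=4 -> matches Apparel
  - product 3 (Keyboard): category_id=NULL, no match -> dropped
  - product 4 (Stapler): category_id=3 -> matches Outdoor
  - product 5 (Pen): category_id=1 -> matches Kitchen
  - product 6 (Camera): category_id=4 -> matches Apparel
  - product 7 (Webcam): category_id=NULL, no match -> dropped
So 2 of 7 rows are dropped.

SQL:
SELECT a.name, b.name AS category
FROM products a
INNER JOIN categories b ON a.category_id = b.id

Result:
name    | category
--------+---------
Printer | Outdoor 
Phone   | Apparel 
Stapler | Outdoor 
Pen     | Kitchen 
Camera  | Apparel 


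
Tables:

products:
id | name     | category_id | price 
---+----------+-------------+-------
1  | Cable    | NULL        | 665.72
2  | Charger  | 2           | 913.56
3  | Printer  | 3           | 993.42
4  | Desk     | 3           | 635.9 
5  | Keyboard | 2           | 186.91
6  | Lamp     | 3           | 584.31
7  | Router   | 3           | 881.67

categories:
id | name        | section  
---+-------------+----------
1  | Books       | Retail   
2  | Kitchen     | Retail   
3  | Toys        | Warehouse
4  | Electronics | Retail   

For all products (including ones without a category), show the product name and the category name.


LEFT JOIN keeps every row from products (the left table); where category_id has no match in categories, the category columns become NULL. Walk through each product:
  - product 1 (Cable): category_id=NULL, no match -> kept with NULL
  - product 2 (Charger): category_id=2 -> matches Kitchen
  - product 3 (Printer): category_id=3 -> matches Toys
  - product 4 (Desk): category_id=3 -> matches Toys
  - product 5 (Keyboard): category_id=2 -> matches Kitchen
  - product 6 (Lamp): category_id=3 -> matches Toys
  - product 7 (Router): category_id=3 -> matches Toys
All 7 rows appear; 1 has NULL category.

SQL:
SELECT a.name, b.name AS category
FROM products a
LEFT JOIN categories b ON a.category_id = b.id

Result:
name     | category
---------+---------
Cable    | NULL    
Charger  | Kitchen 
Printer  | Toys    
Desk     | Toys    
Keyboard | Kitchen 
Lamp     | Toys    
Router   | Toys    


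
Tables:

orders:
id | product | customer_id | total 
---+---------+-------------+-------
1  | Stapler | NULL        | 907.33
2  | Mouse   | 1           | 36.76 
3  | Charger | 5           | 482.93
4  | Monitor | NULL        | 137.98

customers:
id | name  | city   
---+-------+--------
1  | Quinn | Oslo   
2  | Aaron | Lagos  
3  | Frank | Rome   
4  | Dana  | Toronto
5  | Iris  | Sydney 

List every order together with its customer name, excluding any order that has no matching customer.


INNER JOIN keeps only orders rows whose customer_id matches an id in customers. Walk through each order:
  - order 1 (Stapler): customer_id=NULL, no match -> dropped
  - order 2 (Mouse): customer_id=1 -> matches Quinn
  - order 3 (Charger): customer_id=5 -> matches Iris
  - order 4 (Monitor): customer_id=NULL, no match -> dropped
So 2 of 4 rows are dropped.

SQL:
SELECT a.product, b.name AS customer
FROM orders a
INNER JOIN customers b ON a.customer_id = b.id

Result:
product | customer
--------+---------
Mouse   | Quinn   
Charger | Iris    


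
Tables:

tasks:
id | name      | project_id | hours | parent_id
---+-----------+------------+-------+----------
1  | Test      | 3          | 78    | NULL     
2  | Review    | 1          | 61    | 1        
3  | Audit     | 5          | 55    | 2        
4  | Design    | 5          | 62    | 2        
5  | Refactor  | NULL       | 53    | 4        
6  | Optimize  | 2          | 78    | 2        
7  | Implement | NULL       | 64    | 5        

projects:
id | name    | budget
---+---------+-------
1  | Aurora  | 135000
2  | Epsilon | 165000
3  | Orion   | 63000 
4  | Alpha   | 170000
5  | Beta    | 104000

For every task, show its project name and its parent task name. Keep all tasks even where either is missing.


Two LEFT JOINs from the same base table tasks: one to projects via project_id, one to tasks itself via parent_id. Both are LEFT so every task is preserved.
Match against projects:
  - task 1 (Test): project_id=3 -> matches Orion
  - task 2 (Review): project_id=1 -> matches Aurora
  - task 3 (Audit): project_id=5 -> matches Beta
  - task 4 (Design): project_id=5 -> matches Beta
  - task 5 (Refactor): project_id=NULL, no match -> kept with NULL
  - task 6 (Optimize): project_id=2 -> matches Epsilon
  - task 7 (Implement): project_id=NULL, no match -> kept with NULL
Match against tasks (self):
  - task 1 (Test): parent_id=NULL -> NULL
  - task 2 (Review): parent_id=1 -> Test
  - task 3 (Audit): parent_id=2 -> Review
  - task 4 (Design): parent_id=2 -> Review
  - task 5 (Refactor): parent_id=4 -> Design
  - task 6 (Optimize): parent_id=2 -> Review
  - task 7 (Implement): parent_id=5 -> Refactor

SQL:
SELECT a.name, b.name AS project, c.name AS parent
FROM tasks a
LEFT JOIN projects b ON a.project_id = b.id
LEFT JOIN tasks c ON a.parent_id = c.id

Result:
name      | project | parent  
----------+---------+---------
Test      | Orion   | NULL    
Review    | Aurora  | Test    
Audit     | Beta    | Review  
Design    | Beta    | Review  
Refactor  | NULL    | Design  
Optimize  | Epsilon | Review  
Implement | NULL    | Refactor
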